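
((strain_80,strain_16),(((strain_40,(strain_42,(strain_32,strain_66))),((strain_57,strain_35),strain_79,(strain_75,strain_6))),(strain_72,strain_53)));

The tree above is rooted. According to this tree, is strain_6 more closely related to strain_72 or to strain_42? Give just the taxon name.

The MRCA of strain_6 and strain_42 subtends ((strain_40,(strain_42,(strain_32,strain_66))),((strain_57,strain_35),strain_79,(strain_75,strain_6))) (9 taxa).
The MRCA of strain_6 and strain_72 subtends (((strain_40,(strain_42,(strain_32,strain_66))),((strain_57,strain_35),strain_79,(strain_75,strain_6))),(strain_72,strain_53)) (11 taxa).
The first is nested inside the second, so strain_6 shares a more recent common ancestor with strain_42.

strain_42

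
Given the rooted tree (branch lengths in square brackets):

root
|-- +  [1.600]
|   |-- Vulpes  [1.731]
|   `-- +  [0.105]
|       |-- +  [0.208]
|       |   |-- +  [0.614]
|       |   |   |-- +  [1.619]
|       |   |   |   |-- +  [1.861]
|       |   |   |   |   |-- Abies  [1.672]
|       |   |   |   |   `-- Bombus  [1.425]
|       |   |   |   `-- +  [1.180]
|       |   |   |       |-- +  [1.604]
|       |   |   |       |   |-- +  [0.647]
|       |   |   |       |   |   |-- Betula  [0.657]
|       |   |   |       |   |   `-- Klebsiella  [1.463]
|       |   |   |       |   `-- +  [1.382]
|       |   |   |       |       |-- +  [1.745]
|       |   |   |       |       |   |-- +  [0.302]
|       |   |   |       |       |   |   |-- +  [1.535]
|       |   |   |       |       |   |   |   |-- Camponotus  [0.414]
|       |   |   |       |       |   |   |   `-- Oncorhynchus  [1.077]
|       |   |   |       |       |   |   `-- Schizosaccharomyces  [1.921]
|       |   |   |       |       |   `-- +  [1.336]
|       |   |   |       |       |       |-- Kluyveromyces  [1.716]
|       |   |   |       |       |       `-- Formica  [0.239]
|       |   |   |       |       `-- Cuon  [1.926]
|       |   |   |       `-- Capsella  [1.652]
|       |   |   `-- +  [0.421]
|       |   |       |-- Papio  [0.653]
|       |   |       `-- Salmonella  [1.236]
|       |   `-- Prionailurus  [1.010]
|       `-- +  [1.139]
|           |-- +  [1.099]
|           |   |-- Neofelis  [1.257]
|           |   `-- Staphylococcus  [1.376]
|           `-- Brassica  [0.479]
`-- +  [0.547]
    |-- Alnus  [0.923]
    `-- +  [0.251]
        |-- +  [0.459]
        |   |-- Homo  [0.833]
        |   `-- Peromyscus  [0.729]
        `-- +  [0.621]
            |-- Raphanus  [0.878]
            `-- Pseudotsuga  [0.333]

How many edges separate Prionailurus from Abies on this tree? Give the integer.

5

The MRCA of Prionailurus and Abies is the node subtending ((((Abies,Bombus),(((Betula,Klebsiella),((((Camponotus,Oncorhynchus),Schizosaccharomyces),(Kluyveromyces,Formica)),Cuon)),Capsella)),(Papio,Salmonella)),Prionailurus).
From Prionailurus up to that node: 1 branch. From Abies up to the same node: 4 branches. Total: 1 + 4 = 5.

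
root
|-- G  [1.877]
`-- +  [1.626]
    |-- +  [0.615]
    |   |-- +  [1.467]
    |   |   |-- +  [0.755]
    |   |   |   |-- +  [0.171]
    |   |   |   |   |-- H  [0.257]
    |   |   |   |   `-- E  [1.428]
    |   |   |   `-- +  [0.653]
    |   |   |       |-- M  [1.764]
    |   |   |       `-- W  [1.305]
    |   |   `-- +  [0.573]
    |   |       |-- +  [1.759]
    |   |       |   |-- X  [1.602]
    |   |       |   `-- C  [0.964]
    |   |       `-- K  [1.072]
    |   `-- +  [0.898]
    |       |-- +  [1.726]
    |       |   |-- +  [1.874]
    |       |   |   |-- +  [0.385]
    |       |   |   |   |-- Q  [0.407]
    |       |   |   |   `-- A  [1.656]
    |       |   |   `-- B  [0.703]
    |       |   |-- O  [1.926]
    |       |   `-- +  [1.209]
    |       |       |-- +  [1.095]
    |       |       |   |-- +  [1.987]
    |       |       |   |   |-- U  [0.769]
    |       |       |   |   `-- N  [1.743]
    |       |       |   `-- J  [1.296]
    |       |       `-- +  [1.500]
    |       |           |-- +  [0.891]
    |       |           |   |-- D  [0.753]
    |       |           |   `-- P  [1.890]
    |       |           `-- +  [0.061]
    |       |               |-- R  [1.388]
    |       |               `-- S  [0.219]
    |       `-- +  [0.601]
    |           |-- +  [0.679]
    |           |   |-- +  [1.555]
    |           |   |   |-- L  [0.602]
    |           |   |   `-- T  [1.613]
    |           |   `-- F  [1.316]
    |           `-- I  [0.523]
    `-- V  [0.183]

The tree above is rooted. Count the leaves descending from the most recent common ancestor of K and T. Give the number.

The MRCA of K and T is the node subtending ((((H,E),(M,W)),((X,C),K)),((((Q,A),B),O,(((U,N),J),((D,P),(R,S)))),(((L,T),F),I))).
That clade contains 22 terminal taxa: A, B, C, D, E, F, H, I, J, K, L, M, N, O, P, Q, R, S, T, U, W, X.

22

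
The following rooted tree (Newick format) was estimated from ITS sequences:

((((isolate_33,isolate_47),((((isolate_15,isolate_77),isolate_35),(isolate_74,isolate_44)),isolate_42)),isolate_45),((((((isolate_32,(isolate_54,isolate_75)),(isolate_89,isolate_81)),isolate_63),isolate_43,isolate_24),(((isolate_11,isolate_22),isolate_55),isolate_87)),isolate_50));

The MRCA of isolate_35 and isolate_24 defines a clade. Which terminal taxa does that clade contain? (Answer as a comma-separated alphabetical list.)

Tracing isolate_35: it sits inside ((isolate_15,isolate_77),isolate_35).
Tracing isolate_24: it sits inside ((((isolate_32,(isolate_54,isolate_75)),(isolate_89,isolate_81)),isolate_63),isolate_43,isolate_24).
The smallest clade enclosing both is the whole tree (their MRCA is the root), so the answer is all 22 tips in alphabetical order.

isolate_11, isolate_15, isolate_22, isolate_24, isolate_32, isolate_33, isolate_35, isolate_42, isolate_43, isolate_44, isolate_45, isolate_47, isolate_50, isolate_54, isolate_55, isolate_63, isolate_74, isolate_75, isolate_77, isolate_81, isolate_87, isolate_89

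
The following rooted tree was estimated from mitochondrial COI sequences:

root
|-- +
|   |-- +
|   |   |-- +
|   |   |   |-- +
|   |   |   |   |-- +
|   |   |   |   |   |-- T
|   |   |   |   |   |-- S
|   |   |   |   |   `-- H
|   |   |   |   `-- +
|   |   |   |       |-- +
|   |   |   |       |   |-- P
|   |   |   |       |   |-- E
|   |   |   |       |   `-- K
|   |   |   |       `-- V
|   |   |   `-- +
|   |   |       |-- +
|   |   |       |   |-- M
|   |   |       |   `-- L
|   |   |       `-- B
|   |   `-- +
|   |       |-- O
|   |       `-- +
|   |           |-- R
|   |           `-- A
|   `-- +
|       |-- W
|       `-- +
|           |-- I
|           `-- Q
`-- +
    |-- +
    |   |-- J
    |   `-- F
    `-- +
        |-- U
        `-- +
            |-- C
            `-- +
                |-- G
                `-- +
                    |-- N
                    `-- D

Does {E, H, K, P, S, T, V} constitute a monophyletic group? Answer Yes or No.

The most recent common ancestor of these taxa subtends ((T,S,H),((P,E,K),V)).
That clade has exactly 7 tips — every listed taxon and nothing else — so the group is monophyletic.

Yes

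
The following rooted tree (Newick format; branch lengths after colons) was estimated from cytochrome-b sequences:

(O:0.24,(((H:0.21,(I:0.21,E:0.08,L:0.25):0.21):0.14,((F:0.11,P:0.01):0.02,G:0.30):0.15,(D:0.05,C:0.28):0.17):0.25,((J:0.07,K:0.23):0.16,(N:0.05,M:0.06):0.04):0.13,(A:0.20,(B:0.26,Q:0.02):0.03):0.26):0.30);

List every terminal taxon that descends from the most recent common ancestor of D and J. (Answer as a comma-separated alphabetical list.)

Tracing D: it sits inside (D,C).
Tracing J: it sits inside (J,K).
The smallest clade enclosing both is (((H,(I,E,L)),((F,P),G),(D,C)),((J,K),(N,M)),(A,(B,Q))); the answer is its 16 terminal taxa in alphabetical order.

A, B, C, D, E, F, G, H, I, J, K, L, M, N, P, Q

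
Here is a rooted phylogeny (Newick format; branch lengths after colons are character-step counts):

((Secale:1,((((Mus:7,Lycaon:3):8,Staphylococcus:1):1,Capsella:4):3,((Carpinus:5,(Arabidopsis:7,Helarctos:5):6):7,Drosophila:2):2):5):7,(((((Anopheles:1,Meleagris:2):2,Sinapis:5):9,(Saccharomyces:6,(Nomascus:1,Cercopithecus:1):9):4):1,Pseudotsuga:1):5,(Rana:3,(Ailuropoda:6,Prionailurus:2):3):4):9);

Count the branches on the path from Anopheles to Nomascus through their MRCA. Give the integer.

6

The MRCA of Anopheles and Nomascus is the node subtending (((Anopheles,Meleagris),Sinapis),(Saccharomyces,(Nomascus,Cercopithecus))).
From Anopheles up to that node: 3 branches. From Nomascus up to the same node: 3 branches. Total: 3 + 3 = 6.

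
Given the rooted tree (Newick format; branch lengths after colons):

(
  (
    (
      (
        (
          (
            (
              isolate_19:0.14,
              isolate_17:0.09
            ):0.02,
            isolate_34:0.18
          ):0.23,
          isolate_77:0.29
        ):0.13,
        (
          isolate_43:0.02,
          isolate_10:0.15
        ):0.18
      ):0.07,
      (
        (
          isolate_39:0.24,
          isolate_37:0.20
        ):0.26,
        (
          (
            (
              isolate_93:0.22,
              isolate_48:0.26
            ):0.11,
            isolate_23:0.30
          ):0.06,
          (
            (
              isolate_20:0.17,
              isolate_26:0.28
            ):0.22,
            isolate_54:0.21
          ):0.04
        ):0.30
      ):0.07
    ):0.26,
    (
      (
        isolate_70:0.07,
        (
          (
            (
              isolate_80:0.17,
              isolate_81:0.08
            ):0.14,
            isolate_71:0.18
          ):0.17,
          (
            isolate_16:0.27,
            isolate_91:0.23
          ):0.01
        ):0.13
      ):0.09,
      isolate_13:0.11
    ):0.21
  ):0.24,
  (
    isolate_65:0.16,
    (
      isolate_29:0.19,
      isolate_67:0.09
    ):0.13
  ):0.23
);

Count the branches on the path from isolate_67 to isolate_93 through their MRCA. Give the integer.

10

The MRCA of isolate_67 and isolate_93 is the root of the tree.
From isolate_67 up to that node: 3 branches. From isolate_93 up to the same node: 7 branches. Total: 3 + 7 = 10.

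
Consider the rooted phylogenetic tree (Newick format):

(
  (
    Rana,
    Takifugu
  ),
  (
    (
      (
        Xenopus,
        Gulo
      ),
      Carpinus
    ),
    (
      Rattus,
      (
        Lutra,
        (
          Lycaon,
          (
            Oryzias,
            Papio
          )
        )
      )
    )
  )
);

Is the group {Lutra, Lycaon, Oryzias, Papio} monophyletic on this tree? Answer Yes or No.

Yes

The most recent common ancestor of these taxa subtends (Lutra,(Lycaon,(Oryzias,Papio))).
That clade has exactly 4 tips — every listed taxon and nothing else — so the group is monophyletic.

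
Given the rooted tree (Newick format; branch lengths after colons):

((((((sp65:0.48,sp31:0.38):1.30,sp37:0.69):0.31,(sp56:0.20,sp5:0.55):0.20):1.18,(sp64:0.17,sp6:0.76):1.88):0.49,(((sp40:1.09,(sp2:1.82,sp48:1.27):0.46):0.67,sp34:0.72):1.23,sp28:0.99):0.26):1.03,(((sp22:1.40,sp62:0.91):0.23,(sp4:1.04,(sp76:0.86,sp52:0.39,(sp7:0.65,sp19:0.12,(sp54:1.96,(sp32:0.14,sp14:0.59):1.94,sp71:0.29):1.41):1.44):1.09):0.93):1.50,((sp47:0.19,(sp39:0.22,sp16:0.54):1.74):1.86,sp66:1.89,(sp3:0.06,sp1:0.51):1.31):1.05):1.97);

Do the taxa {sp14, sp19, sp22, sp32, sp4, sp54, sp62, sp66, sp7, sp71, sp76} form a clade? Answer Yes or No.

No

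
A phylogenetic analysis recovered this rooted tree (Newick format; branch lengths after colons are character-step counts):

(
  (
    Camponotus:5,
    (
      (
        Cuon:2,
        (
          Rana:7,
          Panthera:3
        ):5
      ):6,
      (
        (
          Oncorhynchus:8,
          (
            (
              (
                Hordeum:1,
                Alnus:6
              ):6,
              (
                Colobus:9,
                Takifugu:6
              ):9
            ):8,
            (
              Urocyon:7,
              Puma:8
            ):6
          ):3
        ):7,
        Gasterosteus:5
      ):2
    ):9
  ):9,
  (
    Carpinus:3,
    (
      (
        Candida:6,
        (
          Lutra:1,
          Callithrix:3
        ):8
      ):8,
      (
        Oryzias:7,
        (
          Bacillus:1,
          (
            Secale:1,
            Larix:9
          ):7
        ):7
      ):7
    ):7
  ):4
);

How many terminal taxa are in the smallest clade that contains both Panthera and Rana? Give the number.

The MRCA of Panthera and Rana is the node subtending (Rana,Panthera).
That clade contains 2 terminal taxa: Panthera, Rana.

2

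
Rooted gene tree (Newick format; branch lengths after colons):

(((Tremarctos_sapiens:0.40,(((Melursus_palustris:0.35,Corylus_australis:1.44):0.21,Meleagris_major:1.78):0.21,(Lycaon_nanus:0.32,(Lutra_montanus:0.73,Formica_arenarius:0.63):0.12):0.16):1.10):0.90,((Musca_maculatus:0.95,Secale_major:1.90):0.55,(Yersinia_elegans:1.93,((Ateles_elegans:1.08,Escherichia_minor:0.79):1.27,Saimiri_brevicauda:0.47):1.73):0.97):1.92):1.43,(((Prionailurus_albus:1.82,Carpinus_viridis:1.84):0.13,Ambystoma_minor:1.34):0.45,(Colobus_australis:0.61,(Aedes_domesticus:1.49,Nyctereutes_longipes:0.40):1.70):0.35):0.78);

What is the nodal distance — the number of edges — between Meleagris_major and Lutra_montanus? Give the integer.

5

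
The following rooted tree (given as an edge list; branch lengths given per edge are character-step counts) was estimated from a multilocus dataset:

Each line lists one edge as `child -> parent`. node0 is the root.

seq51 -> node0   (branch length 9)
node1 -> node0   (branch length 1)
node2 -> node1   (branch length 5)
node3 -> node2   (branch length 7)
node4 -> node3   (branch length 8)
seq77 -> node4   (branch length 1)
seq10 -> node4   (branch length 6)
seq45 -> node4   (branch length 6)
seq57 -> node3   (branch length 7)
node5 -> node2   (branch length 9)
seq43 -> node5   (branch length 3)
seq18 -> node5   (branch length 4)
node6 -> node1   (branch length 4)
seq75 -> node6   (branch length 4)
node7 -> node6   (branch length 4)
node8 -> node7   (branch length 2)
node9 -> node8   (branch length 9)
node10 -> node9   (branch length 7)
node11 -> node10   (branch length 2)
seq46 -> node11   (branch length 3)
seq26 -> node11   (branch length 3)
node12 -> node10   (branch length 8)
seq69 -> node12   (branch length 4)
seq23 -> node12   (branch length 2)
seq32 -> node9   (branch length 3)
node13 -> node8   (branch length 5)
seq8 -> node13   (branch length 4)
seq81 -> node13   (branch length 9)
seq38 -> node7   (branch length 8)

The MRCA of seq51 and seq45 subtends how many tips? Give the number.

16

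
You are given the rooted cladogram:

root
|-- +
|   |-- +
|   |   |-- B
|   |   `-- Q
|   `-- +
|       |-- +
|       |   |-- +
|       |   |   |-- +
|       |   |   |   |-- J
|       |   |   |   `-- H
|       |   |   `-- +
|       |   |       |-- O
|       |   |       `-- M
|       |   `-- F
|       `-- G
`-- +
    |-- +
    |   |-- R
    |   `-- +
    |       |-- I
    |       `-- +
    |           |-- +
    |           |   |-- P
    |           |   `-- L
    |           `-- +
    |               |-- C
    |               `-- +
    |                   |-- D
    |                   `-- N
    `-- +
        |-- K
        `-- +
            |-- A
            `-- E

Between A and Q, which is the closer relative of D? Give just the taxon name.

A

The MRCA of D and A subtends ((R,(I,((P,L),(C,(D,N))))),(K,(A,E))) (10 taxa).
The MRCA of D and Q is the root, subtending the entire tree (18 taxa).
The first is nested inside the second, so D shares a more recent common ancestor with A.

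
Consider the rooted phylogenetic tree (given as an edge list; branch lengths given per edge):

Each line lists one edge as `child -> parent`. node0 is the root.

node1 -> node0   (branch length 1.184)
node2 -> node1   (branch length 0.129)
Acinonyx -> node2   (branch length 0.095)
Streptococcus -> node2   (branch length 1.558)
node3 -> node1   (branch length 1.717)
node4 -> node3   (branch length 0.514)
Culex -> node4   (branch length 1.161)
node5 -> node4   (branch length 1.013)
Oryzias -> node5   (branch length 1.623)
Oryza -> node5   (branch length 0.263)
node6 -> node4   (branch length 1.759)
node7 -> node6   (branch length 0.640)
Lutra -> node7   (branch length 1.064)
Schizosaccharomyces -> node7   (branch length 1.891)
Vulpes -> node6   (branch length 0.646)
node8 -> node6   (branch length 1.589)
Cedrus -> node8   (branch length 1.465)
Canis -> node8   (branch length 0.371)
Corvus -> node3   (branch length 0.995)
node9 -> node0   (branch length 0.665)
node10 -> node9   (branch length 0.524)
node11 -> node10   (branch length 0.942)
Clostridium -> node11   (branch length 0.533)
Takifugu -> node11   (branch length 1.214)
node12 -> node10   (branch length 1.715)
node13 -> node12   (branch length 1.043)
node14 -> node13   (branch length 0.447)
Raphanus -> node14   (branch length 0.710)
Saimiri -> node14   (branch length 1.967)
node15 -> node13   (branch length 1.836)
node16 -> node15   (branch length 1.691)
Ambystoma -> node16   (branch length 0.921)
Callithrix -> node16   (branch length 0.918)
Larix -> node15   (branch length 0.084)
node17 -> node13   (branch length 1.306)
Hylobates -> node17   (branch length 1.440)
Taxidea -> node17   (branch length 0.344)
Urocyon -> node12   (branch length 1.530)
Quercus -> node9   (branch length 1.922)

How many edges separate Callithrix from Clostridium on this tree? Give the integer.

The MRCA of Callithrix and Clostridium is the node subtending ((Clostridium,Takifugu),(((Raphanus,Saimiri),((Ambystoma,Callithrix),Larix),(Hylobates,Taxidea)),Urocyon)).
From Callithrix up to that node: 5 branches. From Clostridium up to the same node: 2 branches. Total: 5 + 2 = 7.

7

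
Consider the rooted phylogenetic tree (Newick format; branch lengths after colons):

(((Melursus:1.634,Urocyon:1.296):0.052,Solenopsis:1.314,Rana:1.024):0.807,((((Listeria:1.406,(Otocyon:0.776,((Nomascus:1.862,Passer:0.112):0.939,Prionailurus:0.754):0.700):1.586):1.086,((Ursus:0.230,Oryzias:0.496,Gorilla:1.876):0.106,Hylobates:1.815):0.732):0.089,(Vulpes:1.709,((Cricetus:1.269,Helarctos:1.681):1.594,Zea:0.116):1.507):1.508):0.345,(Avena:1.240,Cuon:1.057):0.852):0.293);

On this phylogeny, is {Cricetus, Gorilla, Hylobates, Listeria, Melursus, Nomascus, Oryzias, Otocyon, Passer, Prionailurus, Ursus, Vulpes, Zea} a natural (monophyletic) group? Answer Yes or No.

No

The MRCA of the listed taxa is the root, so the smallest clade containing them is the whole tree.
That clade also contains Avena, Cuon, Helarctos, Rana, Solenopsis, Urocyon, which are not in the proposed group, so the group is not monophyletic.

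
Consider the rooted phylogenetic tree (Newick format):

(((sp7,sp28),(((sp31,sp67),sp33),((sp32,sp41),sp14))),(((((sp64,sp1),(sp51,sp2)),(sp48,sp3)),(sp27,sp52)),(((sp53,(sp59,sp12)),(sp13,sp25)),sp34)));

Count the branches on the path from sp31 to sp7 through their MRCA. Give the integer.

6

The MRCA of sp31 and sp7 is the node subtending ((sp7,sp28),(((sp31,sp67),sp33),((sp32,sp41),sp14))).
From sp31 up to that node: 4 branches. From sp7 up to the same node: 2 branches. Total: 4 + 2 = 6.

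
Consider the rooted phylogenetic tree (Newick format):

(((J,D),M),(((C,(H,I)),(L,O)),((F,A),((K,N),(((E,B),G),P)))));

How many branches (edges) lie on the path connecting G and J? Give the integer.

9

The MRCA of G and J is the root of the tree.
From G up to that node: 6 branches. From J up to the same node: 3 branches. Total: 6 + 3 = 9.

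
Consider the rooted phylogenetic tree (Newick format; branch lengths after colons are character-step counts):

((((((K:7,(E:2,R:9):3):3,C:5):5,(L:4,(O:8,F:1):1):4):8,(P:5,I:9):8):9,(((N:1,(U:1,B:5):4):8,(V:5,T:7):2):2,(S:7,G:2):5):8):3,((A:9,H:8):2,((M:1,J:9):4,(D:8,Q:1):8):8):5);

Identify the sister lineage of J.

J attaches to the tree at the node subtending (M,J).
The other lineage descending from that same node — the sister group — is the single tip M.

M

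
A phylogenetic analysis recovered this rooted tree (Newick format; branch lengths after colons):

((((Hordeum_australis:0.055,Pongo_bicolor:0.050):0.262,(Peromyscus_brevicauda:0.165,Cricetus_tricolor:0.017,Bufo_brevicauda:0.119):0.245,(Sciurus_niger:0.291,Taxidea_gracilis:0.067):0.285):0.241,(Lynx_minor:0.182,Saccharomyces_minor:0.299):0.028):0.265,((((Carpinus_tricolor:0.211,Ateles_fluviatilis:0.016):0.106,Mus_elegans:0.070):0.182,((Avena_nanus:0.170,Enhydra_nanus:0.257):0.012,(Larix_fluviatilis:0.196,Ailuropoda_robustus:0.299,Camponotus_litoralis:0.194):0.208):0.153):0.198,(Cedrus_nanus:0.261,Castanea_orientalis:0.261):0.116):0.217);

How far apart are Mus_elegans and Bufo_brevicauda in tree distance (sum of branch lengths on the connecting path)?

1.537

The path runs Mus_elegans → … → MRCA → … → Bufo_brevicauda; the MRCA is the root of the tree.
Branch lengths along that path: 0.070 + 0.182 + 0.198 + 0.217 + 0.265 + 0.241 + 0.245 + 0.119 = 1.537.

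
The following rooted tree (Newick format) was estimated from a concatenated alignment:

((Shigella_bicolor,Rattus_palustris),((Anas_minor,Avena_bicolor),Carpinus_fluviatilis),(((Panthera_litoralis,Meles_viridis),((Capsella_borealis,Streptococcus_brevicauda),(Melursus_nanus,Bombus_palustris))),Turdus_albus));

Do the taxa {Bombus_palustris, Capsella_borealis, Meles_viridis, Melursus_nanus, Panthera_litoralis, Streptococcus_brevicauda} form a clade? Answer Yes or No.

The most recent common ancestor of these taxa subtends ((Panthera_litoralis,Meles_viridis),((Capsella_borealis,Streptococcus_brevicauda),(Melursus_nanus,Bombus_palustris))).
That clade has exactly 6 tips — every listed taxon and nothing else — so the group is monophyletic.

Yes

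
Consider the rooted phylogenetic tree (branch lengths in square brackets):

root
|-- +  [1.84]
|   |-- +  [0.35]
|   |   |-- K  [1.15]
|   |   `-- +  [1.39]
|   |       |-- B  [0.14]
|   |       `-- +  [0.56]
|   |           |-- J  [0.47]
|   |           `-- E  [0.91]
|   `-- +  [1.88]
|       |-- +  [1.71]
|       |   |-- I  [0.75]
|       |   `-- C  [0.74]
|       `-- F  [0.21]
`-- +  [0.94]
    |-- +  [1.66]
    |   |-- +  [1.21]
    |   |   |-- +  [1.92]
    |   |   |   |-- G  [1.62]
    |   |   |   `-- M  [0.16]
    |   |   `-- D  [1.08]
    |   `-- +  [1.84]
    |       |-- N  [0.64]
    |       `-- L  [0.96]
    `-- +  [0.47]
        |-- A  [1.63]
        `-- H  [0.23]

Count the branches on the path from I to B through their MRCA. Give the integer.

The MRCA of I and B is the node subtending ((K,(B,(J,E))),((I,C),F)).
From I up to that node: 3 branches. From B up to the same node: 3 branches. Total: 3 + 3 = 6.

6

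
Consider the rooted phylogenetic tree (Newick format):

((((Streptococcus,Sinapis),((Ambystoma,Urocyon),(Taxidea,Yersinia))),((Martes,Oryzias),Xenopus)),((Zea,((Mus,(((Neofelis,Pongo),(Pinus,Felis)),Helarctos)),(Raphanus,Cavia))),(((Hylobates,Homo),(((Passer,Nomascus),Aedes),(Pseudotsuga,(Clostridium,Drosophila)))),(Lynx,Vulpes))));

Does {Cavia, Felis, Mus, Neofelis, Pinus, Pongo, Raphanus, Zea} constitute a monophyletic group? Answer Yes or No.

The MRCA of the listed taxa subtends (Zea,((Mus,(((Neofelis,Pongo),(Pinus,Felis)),Helarctos)),(Raphanus,Cavia))).
That clade also contains Helarctos, which is not in the proposed group, so the group is not monophyletic.

No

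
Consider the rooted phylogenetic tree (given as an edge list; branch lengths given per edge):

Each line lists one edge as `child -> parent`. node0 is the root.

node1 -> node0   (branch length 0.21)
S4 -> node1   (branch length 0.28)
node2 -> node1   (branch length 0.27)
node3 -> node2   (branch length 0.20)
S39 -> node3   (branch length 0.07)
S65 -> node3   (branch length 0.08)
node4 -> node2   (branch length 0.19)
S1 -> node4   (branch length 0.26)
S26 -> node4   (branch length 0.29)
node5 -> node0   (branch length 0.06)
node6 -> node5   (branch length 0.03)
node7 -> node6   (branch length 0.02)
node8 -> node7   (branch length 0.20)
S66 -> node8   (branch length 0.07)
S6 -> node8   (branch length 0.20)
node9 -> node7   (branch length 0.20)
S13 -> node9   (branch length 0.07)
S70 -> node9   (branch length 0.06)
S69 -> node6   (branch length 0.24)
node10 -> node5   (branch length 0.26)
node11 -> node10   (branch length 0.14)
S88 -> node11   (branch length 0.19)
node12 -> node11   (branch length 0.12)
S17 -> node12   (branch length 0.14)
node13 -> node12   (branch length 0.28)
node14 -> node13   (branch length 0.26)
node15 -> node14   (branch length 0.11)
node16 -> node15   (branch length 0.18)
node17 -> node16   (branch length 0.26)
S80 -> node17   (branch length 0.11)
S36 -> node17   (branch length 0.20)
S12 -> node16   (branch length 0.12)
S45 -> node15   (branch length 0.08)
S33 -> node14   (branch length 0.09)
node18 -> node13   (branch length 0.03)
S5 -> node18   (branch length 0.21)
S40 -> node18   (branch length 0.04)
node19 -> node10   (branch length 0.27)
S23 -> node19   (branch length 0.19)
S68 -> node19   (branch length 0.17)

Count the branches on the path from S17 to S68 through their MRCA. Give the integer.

5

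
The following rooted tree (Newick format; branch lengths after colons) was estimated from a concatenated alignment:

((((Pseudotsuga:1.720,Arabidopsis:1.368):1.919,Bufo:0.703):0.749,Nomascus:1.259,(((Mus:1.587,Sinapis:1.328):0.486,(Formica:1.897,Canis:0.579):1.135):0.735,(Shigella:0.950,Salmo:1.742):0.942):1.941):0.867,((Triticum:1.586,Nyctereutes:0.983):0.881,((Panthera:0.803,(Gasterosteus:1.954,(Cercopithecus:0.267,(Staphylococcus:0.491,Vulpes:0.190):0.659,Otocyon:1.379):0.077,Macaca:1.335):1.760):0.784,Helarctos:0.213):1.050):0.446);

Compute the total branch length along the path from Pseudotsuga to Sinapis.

8.878

The path runs Pseudotsuga → … → MRCA → … → Sinapis; the MRCA is the node subtending (((Pseudotsuga,Arabidopsis),Bufo),Nomascus,(((Mus,Sinapis),(Formica,Canis)),(Shigella,Salmo))).
Branch lengths along that path: 1.720 + 1.919 + 0.749 + 1.941 + 0.735 + 0.486 + 1.328 = 8.878.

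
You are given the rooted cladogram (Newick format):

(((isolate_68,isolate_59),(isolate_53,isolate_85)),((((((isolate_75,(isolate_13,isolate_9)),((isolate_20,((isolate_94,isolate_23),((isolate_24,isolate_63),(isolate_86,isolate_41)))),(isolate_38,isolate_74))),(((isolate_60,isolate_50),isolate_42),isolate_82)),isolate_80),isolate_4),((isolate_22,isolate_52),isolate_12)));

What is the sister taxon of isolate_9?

isolate_13

isolate_9 attaches to the tree at the node subtending (isolate_13,isolate_9).
The other lineage descending from that same node — the sister group — is the single tip isolate_13.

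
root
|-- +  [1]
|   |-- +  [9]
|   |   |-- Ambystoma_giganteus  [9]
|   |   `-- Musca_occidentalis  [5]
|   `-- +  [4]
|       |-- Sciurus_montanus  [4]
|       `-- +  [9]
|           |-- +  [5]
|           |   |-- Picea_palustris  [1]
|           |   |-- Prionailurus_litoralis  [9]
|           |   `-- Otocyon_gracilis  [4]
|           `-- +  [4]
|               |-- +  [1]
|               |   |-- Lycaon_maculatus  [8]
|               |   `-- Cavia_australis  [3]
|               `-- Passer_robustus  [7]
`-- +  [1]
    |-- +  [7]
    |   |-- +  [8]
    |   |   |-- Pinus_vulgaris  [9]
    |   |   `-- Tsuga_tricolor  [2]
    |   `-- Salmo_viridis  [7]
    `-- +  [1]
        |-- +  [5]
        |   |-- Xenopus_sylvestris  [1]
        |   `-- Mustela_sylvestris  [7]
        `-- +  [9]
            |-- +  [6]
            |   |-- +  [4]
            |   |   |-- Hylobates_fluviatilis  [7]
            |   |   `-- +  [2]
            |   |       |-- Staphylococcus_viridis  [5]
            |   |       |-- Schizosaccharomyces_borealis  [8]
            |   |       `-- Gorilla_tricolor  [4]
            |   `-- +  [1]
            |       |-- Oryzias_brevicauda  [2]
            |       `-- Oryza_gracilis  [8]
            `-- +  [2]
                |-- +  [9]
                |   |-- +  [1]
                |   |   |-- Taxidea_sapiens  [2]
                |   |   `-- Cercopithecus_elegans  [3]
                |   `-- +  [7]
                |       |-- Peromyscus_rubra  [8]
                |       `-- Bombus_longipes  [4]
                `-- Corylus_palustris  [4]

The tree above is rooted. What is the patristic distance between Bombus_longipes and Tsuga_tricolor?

49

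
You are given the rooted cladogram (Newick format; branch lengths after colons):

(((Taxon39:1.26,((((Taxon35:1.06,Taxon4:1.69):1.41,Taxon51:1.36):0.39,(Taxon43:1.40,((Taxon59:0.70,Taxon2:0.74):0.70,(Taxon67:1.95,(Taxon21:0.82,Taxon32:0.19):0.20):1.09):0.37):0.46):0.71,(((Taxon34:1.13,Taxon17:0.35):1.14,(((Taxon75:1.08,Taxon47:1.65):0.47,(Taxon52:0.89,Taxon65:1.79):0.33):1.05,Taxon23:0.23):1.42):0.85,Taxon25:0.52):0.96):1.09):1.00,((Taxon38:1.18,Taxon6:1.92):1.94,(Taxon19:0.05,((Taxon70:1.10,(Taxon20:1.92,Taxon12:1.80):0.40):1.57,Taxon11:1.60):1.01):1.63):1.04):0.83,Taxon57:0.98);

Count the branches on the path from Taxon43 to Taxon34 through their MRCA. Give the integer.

The MRCA of Taxon43 and Taxon34 is the node subtending ((((Taxon35,Taxon4),Taxon51),(Taxon43,((Taxon59,Taxon2),(Taxon67,(Taxon21,Taxon32))))),(((Taxon34,Taxon17),(((Taxon75,Taxon47),(Taxon52,Taxon65)),Taxon23)),Taxon25)).
From Taxon43 up to that node: 3 branches. From Taxon34 up to the same node: 4 branches. Total: 3 + 4 = 7.

7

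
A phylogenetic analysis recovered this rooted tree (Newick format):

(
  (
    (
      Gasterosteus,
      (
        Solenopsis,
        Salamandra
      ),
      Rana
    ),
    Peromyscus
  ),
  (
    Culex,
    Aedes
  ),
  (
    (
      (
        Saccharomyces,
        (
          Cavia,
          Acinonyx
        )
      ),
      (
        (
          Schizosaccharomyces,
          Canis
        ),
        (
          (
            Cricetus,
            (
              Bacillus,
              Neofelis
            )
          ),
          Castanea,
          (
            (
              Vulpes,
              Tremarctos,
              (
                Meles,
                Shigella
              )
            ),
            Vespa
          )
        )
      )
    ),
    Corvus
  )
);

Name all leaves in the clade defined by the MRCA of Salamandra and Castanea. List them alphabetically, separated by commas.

Tracing Salamandra: it sits inside (Solenopsis,Salamandra).
Tracing Castanea: it sits inside ((Cricetus,(Bacillus,Neofelis)),Castanea,((Vulpes,Tremarctos,(Meles,Shigella)),Vespa)).
The smallest clade enclosing both is the whole tree (their MRCA is the root), so the answer is all 22 tips in alphabetical order.

Acinonyx, Aedes, Bacillus, Canis, Castanea, Cavia, Corvus, Cricetus, Culex, Gasterosteus, Meles, Neofelis, Peromyscus, Rana, Saccharomyces, Salamandra, Schizosaccharomyces, Shigella, Solenopsis, Tremarctos, Vespa, Vulpes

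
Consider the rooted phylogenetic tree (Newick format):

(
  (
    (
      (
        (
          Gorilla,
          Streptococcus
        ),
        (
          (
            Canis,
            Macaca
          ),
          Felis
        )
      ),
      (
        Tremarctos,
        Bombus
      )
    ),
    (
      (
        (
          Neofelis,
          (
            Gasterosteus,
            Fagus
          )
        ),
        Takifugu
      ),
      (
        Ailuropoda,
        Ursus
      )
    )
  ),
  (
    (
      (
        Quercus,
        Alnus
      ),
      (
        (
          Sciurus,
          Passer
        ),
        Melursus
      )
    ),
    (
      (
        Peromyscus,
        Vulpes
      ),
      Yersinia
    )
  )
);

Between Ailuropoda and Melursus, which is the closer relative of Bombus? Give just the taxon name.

Ailuropoda

The MRCA of Bombus and Ailuropoda subtends ((((Gorilla,Streptococcus),((Canis,Macaca),Felis)),(Tremarctos,Bombus)),(((Neofelis,(Gasterosteus,Fagus)),Takifugu),(Ailuropoda,Ursus))) (13 taxa).
The MRCA of Bombus and Melursus is the root, subtending the entire tree (21 taxa).
The first is nested inside the second, so Bombus shares a more recent common ancestor with Ailuropoda.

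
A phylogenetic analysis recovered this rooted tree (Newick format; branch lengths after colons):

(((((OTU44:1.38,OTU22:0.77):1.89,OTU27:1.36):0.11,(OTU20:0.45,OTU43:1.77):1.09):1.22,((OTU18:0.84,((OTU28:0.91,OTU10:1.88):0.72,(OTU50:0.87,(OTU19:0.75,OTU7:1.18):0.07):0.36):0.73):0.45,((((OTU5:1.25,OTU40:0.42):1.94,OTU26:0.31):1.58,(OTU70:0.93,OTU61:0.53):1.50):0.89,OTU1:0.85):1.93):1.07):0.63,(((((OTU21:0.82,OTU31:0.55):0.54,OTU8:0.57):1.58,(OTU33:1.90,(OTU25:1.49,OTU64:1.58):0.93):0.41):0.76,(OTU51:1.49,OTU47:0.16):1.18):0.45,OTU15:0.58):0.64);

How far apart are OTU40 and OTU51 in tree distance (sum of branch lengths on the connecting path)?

12.22

The path runs OTU40 → … → MRCA → … → OTU51; the MRCA is the root of the tree.
Branch lengths along that path: 0.42 + 1.94 + 1.58 + 0.89 + 1.93 + 1.07 + 0.63 + 0.64 + 0.45 + 1.18 + 1.49 = 12.22.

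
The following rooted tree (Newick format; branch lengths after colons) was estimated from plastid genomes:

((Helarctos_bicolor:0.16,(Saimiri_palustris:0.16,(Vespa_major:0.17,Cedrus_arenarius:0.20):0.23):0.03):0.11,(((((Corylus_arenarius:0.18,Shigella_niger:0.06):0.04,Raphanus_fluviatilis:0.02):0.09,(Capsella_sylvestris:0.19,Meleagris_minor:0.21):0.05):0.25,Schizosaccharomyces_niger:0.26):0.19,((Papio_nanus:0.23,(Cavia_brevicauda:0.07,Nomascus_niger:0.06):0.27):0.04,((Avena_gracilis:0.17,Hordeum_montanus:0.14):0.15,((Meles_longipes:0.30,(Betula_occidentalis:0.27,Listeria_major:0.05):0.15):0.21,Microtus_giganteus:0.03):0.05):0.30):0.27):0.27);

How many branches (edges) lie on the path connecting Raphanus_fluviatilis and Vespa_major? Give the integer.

9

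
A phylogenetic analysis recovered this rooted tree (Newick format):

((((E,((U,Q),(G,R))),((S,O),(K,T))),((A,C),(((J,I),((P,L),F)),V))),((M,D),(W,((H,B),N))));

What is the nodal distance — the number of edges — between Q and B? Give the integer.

11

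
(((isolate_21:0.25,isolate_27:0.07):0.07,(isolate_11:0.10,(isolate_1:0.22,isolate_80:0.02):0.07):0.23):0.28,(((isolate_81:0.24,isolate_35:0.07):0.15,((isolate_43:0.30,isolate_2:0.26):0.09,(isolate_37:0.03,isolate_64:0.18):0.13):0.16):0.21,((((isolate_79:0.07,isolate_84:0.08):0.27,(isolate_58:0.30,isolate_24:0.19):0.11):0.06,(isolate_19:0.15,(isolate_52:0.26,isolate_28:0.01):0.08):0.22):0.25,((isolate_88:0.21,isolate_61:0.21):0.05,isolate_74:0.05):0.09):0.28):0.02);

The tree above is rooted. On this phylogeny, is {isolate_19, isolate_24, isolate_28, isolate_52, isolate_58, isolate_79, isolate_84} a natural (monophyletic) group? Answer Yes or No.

Yes

The most recent common ancestor of these taxa subtends (((isolate_79,isolate_84),(isolate_58,isolate_24)),(isolate_19,(isolate_52,isolate_28))).
That clade has exactly 7 tips — every listed taxon and nothing else — so the group is monophyletic.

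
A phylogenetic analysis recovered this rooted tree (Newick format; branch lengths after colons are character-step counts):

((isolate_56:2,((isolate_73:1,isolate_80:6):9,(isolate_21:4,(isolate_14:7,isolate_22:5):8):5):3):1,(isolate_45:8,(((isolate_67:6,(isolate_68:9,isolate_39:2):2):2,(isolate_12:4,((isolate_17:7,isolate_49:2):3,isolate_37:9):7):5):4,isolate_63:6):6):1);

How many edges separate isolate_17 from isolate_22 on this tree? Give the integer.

12

The MRCA of isolate_17 and isolate_22 is the root of the tree.
From isolate_17 up to that node: 7 branches. From isolate_22 up to the same node: 5 branches. Total: 7 + 5 = 12.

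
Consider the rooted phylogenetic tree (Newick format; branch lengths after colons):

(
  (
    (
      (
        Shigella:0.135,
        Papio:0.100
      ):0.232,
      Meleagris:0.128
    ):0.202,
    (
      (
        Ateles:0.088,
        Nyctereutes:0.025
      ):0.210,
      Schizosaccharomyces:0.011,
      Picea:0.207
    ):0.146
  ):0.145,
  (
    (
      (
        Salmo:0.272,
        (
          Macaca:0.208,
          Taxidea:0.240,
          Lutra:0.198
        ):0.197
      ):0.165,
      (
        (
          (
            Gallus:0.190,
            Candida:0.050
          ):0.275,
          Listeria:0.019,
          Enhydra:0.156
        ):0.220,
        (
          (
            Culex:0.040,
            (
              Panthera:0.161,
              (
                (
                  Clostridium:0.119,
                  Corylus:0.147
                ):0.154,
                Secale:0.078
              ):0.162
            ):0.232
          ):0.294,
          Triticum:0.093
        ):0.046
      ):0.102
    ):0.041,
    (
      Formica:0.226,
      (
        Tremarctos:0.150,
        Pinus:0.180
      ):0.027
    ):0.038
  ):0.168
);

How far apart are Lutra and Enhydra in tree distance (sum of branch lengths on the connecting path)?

The path runs Lutra → … → MRCA → … → Enhydra; the MRCA is the node subtending ((Salmo,(Macaca,Taxidea,Lutra)),(((Gallus,Candida),Listeria,Enhydra),((Culex,(Panthera,((Clostridium,Corylus),Secale))),Triticum))).
Branch lengths along that path: 0.198 + 0.197 + 0.165 + 0.102 + 0.220 + 0.156 = 1.038.

1.038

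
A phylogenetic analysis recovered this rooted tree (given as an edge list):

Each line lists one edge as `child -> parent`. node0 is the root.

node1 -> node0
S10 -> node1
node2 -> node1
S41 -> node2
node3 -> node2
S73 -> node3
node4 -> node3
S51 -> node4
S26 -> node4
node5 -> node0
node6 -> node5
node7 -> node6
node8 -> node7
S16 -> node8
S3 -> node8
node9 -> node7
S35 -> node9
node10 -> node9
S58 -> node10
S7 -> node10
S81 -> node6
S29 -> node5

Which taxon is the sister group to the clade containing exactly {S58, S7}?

S35

The clade containing exactly {S58, S7} attaches to the tree at the node subtending (S35,(S58,S7)).
The other lineage descending from that same node — the sister group — is the single tip S35.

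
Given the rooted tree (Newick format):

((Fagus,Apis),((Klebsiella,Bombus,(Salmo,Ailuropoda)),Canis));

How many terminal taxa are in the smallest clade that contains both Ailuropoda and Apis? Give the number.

7

The MRCA of Ailuropoda and Apis is the root, so the clade is the entire tree.
That clade contains 7 terminal taxa: Ailuropoda, Apis, Bombus, Canis, Fagus, Klebsiella, Salmo.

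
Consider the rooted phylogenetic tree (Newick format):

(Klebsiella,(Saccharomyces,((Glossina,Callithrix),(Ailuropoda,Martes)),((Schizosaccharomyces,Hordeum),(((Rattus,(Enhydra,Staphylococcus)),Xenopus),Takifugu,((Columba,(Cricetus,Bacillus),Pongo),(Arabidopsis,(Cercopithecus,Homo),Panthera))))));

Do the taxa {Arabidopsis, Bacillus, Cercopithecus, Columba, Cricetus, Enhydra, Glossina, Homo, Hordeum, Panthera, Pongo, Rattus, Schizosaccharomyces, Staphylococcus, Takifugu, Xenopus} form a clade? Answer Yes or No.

The MRCA of the listed taxa subtends (Saccharomyces,((Glossina,Callithrix),(Ailuropoda,Martes)),((Schizosaccharomyces,Hordeum),(((Rattus,(Enhydra,Staphylococcus)),Xenopus),Takifugu,((Columba,(Cricetus,Bacillus),Pongo),(Arabidopsis,(Cercopithecus,Homo),Panthera))))).
That clade also contains Ailuropoda, Callithrix, Martes, Saccharomyces, which are not in the proposed group, so the group is not monophyletic.

No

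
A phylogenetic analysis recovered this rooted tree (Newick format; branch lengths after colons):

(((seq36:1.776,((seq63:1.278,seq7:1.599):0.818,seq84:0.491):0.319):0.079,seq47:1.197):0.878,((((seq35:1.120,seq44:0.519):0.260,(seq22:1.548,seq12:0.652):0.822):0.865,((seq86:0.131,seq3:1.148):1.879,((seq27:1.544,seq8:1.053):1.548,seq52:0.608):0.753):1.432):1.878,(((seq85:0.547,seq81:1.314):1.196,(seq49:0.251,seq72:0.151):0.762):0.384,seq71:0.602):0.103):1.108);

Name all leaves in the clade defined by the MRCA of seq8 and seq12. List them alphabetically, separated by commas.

Tracing seq8: it sits inside (seq27,seq8).
Tracing seq12: it sits inside (seq22,seq12).
The smallest clade enclosing both is (((seq35,seq44),(seq22,seq12)),((seq86,seq3),((seq27,seq8),seq52))); the answer is its 9 terminal taxa in alphabetical order.

seq12, seq22, seq27, seq3, seq35, seq44, seq52, seq8, seq86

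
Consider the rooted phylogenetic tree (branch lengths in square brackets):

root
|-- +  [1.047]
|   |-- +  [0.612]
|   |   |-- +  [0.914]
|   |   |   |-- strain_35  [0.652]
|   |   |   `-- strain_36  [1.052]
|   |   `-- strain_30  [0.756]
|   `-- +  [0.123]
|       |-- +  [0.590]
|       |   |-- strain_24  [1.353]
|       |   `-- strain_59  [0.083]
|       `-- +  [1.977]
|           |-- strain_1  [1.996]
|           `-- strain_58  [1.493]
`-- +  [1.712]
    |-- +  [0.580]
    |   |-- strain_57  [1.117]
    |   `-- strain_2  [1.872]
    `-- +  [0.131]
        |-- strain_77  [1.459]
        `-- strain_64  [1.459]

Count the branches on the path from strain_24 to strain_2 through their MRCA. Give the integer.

7

The MRCA of strain_24 and strain_2 is the root of the tree.
From strain_24 up to that node: 4 branches. From strain_2 up to the same node: 3 branches. Total: 4 + 3 = 7.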